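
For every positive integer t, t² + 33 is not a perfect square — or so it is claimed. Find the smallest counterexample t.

For t = 1, 2, 3 the conclusion holds.
t = 4: 4² + 33 = 49 = 7², a perfect square.

t = 4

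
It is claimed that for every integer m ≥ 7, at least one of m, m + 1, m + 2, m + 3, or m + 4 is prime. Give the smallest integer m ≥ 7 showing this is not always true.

For m = 7, 8, 9, 10, …, 21, 22, 23 the conclusion holds.
m = 24: 24 = 2 × 12; 25 = 5 × 5; 26 = 2 × 13; 27 = 3 × 9; 28 = 2 × 14 — all composite.
So m = 24 is the smallest counterexample.

m = 24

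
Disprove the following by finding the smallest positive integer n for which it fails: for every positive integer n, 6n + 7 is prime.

We need the least positive integer n for which 6n + 7 is not prime.
n = 1: 6n + 7 = 13, prime.
n = 2: 6n + 7 = 19, prime.
n = 3: 6n + 7 = 25 = 5 × 5, composite.
Hence n = 3 is a counterexample.

n = 3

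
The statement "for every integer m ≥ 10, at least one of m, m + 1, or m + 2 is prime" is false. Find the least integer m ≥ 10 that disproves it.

A counterexample is any integer m ≥ 10 such that m, m + 1, m + 2 are all composite; we check each in order.
m = 10: 11 is prime.
m = 11: 11 is prime.
m = 12: 13 is prime.
m = 13: 13 is prime.
m = 14: 14 = 2 × 7; 15 = 3 × 5; 16 = 2 × 8 — all composite.

m = 14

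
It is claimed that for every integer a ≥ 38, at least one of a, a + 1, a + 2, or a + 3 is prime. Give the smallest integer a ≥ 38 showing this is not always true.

a = 48

Check each integer a ≥ 38 in order until a, a + 1, a + 2, a + 3 are all composite.
For a = 38, 39, 40, 41, 42, 43, 44, 45, 46, 47 the conclusion holds.
a = 48: 48 = 2 × 24; 49 = 7 × 7; 50 = 2 × 25; 51 = 3 × 17 — all composite.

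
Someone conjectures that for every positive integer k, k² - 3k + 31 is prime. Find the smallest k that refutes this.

k = 4

We need the least positive integer k for which k² - 3k + 31 is not prime.
k = 1: k² - 3k + 31 = 29, prime.
k = 2: k² - 3k + 31 = 29, prime.
k = 3: k² - 3k + 31 = 31, prime.
k = 4: k² - 3k + 31 = 35 = 5 × 7, composite.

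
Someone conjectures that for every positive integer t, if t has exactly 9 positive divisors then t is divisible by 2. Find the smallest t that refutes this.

t = 225

A counterexample is any positive integer t such that t has exactly 9 positive divisors but t is not divisible by 2; we check each in order.
For t = 36, 100, 196 the conclusion holds.
t = 225: τ(225) = 9; 225 mod 2 = 1.
Hence t = 225 is a counterexample.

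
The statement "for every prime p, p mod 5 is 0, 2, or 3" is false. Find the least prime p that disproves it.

p = 11

Check each prime p in order until the claim fails.
The first 4 eligible values, up to p = 7, all satisfy the conclusion.
p = 11: 11 mod 5 = 1 — not in {0, 2, 3}.
So p = 11 is the smallest counterexample.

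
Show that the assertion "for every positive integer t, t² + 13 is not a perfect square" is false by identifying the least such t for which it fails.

t = 6

A counterexample is any positive integer t such that t² + 13 is a perfect square; we check each in order.
The first 5 eligible values, up to t = 5, all satisfy the conclusion.
t = 6: 6² + 13 = 49 = 7², a perfect square.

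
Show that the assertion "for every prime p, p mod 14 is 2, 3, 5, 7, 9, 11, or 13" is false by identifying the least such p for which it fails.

A counterexample is any prime p such that the claim fails; we check each in order.
The first 9 eligible values, up to p = 23, all satisfy the conclusion.
p = 29: 29 mod 14 = 1 — not in {2, 3, 5, 7, 9, 11, 13}.
Thus p = 29 disproves the claim, and no smaller p works.

p = 29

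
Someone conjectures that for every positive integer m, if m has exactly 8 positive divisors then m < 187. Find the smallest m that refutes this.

Check each positive integer m in order until m has exactly 8 positive divisors but the claim fails.
The first 28 eligible values, up to m = 186, all satisfy the conclusion.
m = 189: τ(189) = 8; 189 ≥ 187.
Hence m = 189 is a counterexample.

m = 189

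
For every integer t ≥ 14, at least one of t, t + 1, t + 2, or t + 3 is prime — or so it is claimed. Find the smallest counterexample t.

t = 24

Check each integer t ≥ 14 in order until t, t + 1, t + 2, t + 3 are all composite.
For t = 14, 15, 16, 17, 18, 19, 20, 21, 22, 23 the conclusion holds.
t = 24: 24 = 2 × 12; 25 = 5 × 5; 26 = 2 × 13; 27 = 3 × 9 — all composite.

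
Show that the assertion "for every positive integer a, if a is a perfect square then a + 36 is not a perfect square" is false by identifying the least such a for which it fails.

The first 7 eligible values, up to a = 49, all satisfy the conclusion.
a = 64: 64 = 8² and 64 + 36 = 100 = 10².

a = 64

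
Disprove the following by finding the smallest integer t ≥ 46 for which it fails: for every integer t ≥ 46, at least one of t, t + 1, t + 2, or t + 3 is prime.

A counterexample is any integer t ≥ 46 such that t, t + 1, t + 2, t + 3 are all composite; we check each in order.
t = 46: 47 is prime.
t = 47: 47 is prime.
t = 48: 48 = 2 × 24; 49 = 7 × 7; 50 = 2 × 25; 51 = 3 × 17 — all composite.
Hence t = 48 is a counterexample.

t = 48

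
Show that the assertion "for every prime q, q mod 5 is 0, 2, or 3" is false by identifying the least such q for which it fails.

q = 11

A counterexample is any prime q such that the claim fails; we check each in order.
For q = 2, 3, 5, 7 the conclusion holds.
q = 11: 11 mod 5 = 1 — not in {0, 2, 3}.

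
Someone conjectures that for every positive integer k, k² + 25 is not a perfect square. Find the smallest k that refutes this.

k = 12

Check each positive integer k in order until k² + 25 is a perfect square.
For k = 1, 2, 3, 4, …, 9, 10, 11 the conclusion holds.
k = 12: 12² + 25 = 169 = 13², a perfect square.
Hence k = 12 is a counterexample.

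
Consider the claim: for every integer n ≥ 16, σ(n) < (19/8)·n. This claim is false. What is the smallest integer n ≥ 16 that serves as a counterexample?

A counterexample is any integer n ≥ 16 such that the claim fails; we check each in order.
n = 16: σ(16) = 31; 31 < 38.
n = 17: σ(17) = 18; 18 < 323/8.
n = 18: σ(18) = 39; 39 < 171/4.
n = 19: σ(19) = 20; 20 < 361/8.
n = 20: σ(20) = 42; 42 < 95/2.
n = 21: σ(21) = 32; 32 < 399/8.
n = 22: σ(22) = 36; 36 < 209/4.
n = 23: σ(23) = 24; 24 < 437/8.
n = 24: σ(24) = 60; 60 ≥ 57.
Hence n = 24 is a counterexample.

n = 24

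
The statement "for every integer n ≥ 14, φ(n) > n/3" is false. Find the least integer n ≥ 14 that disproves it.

n = 18

A counterexample is any integer n ≥ 14 such that the claim fails; we check each in order.
n = 14: φ(14) = 6 and 14/3 = 14/3, so φ(14) > 14/3.
n = 15: φ(15) = 8 and 15/3 = 5, so φ(15) > 15/3.
n = 16: φ(16) = 8 and 16/3 = 16/3, so φ(16) > 16/3.
n = 17: φ(17) = 16 and 17/3 = 17/3, so φ(17) > 17/3.
n = 18: φ(18) = 6 and 18/3 = 6, so φ(18) ≤ 18/3.
Thus n = 18 disproves the claim, and no smaller n works.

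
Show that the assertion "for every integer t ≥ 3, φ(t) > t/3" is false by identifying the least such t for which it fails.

t = 3: φ(3) = 2 and 3/3 = 1, so φ(3) > 3/3.
t = 4: φ(4) = 2 and 4/3 = 4/3, so φ(4) > 4/3.
t = 5: φ(5) = 4 and 5/3 = 5/3, so φ(5) > 5/3.
t = 6: φ(6) = 2 and 6/3 = 2, so φ(6) ≤ 6/3.
Thus t = 6 disproves the claim, and no smaller t works.

t = 6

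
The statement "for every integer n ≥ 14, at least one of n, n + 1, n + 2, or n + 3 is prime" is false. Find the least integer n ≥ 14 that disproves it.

We need the least integer n ≥ 14 for which n, n + 1, n + 2, n + 3 are all composite.
For n = 14, 15, 16, 17, 18, 19, 20, 21, 22, 23 the conclusion holds.
n = 24: 24 = 2 × 12; 25 = 5 × 5; 26 = 2 × 13; 27 = 3 × 9 — all composite.

n = 24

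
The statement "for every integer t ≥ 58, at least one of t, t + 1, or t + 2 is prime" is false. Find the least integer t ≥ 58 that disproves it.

For t = 58, 59, 60, 61 the conclusion holds.
t = 62: 62 = 2 × 31; 63 = 3 × 21; 64 = 2 × 32 — all composite.

t = 62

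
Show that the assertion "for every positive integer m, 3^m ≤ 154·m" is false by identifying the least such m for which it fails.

A counterexample is any positive integer m such that 3^m > 154·m; we check each in order.
m = 1: 3^m = 3 and 154·m = 154, so 3 ≤ 154.
m = 2: 3^m = 9 and 154·m = 308, so 9 ≤ 308.
m = 3: 3^m = 27 and 154·m = 462, so 27 ≤ 462.
m = 4: 3^m = 81 and 154·m = 616, so 81 ≤ 616.
m = 5: 3^m = 243 and 154·m = 770, so 243 ≤ 770.
m = 6: 3^m = 729 and 154·m = 924, so 729 ≤ 924.
m = 7: 3^m = 2187 and 154·m = 1078, so 2187 > 1078.
Hence m = 7 is a counterexample.

m = 7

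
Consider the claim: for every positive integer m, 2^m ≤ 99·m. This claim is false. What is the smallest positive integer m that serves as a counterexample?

We need the least positive integer m for which 2^m > 99·m.
For m = 1, 2, 3, 4, 5, 6, 7, 8, 9 the conclusion holds.
m = 10: 2^m = 1024 and 99·m = 990, so 1024 > 990.

m = 10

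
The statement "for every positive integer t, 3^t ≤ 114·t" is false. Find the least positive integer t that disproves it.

t = 6

Check each positive integer t in order until 3^t > 114·t.
For t = 1, 2, 3, 4, 5 the conclusion holds.
t = 6: 3^t = 729 and 114·t = 684, so 729 > 684.
Thus t = 6 disproves the claim, and no smaller t works.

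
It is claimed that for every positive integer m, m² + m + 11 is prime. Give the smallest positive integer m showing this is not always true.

m = 10

The first 9 eligible values, up to m = 9, all satisfy the conclusion.
m = 10: m² + m + 11 = 121 = 11 × 11, composite.
So m = 10 is the smallest counterexample.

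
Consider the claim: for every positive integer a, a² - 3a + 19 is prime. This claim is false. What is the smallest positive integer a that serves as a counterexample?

A counterexample is any positive integer a such that a² - 3a + 19 is not prime; we check each in order.
The first 17 eligible values, up to a = 17, all satisfy the conclusion.
a = 18: a² - 3a + 19 = 289 = 17 × 17, composite.

a = 18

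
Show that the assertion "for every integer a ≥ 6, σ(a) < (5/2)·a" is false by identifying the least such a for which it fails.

We need the least integer a ≥ 6 for which the claim fails.
For a = 6, 7, 8, 9, …, 21, 22, 23 the conclusion holds.
a = 24: σ(24) = 60; 60 ≥ 60.
So a = 24 is the smallest counterexample.

a = 24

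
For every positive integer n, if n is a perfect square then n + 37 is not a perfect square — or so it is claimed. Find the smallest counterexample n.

n = 324

The first 17 eligible values, up to n = 289, all satisfy the conclusion.
n = 324: 324 = 18² and 324 + 37 = 361 = 19².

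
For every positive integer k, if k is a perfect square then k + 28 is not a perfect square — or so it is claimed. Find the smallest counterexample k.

We need the least positive integer k for which k is a perfect square but k + 28 is a perfect square.
k = 1: 1 + 28 = 29, not a perfect square.
k = 4: 4 + 28 = 32, not a perfect square.
k = 9: 9 + 28 = 37, not a perfect square.
k = 16: 16 + 28 = 44, not a perfect square.
k = 25: 25 + 28 = 53, not a perfect square.
k = 36: 36 = 6² and 36 + 28 = 64 = 8².

k = 36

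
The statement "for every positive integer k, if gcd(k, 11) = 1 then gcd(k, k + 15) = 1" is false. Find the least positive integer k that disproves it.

k = 3

k = 1: gcd(1, 16) = 1.
k = 2: gcd(2, 17) = 1.
k = 3: gcd(3, 18) = 3.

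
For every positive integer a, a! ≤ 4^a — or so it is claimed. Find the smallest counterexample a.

a = 9

Check each positive integer a in order until a! > 4^a.
For a = 1, 2, 3, 4, 5, 6, 7, 8 the conclusion holds.
a = 9: a! = 362880 and 4^a = 262144, so 362880 > 262144.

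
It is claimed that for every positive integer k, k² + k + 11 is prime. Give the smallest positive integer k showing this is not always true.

Check each positive integer k in order until k² + k + 11 is not prime.
For k = 1, 2, 3, 4, 5, 6, 7, 8, 9 the conclusion holds.
k = 10: k² + k + 11 = 121 = 11 × 11, composite.

k = 10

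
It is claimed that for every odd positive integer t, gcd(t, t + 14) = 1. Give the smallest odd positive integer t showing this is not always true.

We need the least odd positive integer t for which gcd(t, t + 14) > 1.
t = 1: gcd(1, 15) = 1.
t = 3: gcd(3, 17) = 1.
t = 5: gcd(5, 19) = 1.
t = 7: gcd(7, 21) = 7.
So t = 7 is the smallest counterexample.

t = 7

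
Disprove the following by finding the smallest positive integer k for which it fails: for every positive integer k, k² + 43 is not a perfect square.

k = 21

We need the least positive integer k for which k² + 43 is a perfect square.
For k = 1, 2, 3, 4, …, 18, 19, 20 the conclusion holds.
k = 21: 21² + 43 = 484 = 22², a perfect square.
Hence k = 21 is a counterexample.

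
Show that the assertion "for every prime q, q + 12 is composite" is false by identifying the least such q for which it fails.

A counterexample is any prime q such that q + 12 is prime; we check each in order.
q = 2: q + 12 = 14 = 2 × 7, composite.
q = 3: q + 12 = 15 = 3 × 5, composite.
q = 5: q + 12 = 17, prime — not composite.

q = 5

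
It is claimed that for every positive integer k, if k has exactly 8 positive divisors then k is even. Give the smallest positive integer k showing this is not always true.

For k = 24, 30, 40, 42, …, 88, 102, 104 the conclusion holds.
k = 105: divisors of 105: 1, 3, 5, 7, 15, 21, 35, 105; 105 is odd.

k = 105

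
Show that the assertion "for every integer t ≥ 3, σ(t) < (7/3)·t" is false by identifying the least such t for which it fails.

For t = 3, 4, 5, 6, 7, 8, 9, 10, 11 the conclusion holds.
t = 12: σ(12) = 28; 28 ≥ 28.
Thus t = 12 disproves the claim, and no smaller t works.

t = 12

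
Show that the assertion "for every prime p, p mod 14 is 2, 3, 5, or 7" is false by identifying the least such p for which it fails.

p = 11

We need the least prime p for which the claim fails.
The first 4 eligible values, up to p = 7, all satisfy the conclusion.
p = 11: 11 mod 14 = 11 — not in {2, 3, 5, 7}.
Thus p = 11 disproves the claim, and no smaller p works.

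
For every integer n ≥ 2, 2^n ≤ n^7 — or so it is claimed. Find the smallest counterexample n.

n = 37

For n = 2, 3, 4, 5, …, 34, 35, 36 the conclusion holds.
n = 37: 2^n = 137438953472 and n^7 = 94931877133, so 137438953472 > 94931877133.
Thus n = 37 disproves the claim, and no smaller n works.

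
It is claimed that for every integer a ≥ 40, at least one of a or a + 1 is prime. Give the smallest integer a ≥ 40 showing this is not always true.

A counterexample is any integer a ≥ 40 such that a, a + 1 are both composite; we check each in order.
The first 4 eligible values, up to a = 43, all satisfy the conclusion.
a = 44: 44 = 2 × 22; 45 = 3 × 15 — both composite.
So a = 44 is the smallest counterexample.

a = 44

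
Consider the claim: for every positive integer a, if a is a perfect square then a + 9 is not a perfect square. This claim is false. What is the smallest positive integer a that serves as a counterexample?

a = 16

We need the least positive integer a for which a is a perfect square but a + 9 is a perfect square.
For a = 1, 4, 9 the conclusion holds.
a = 16: 16 = 4² and 16 + 9 = 25 = 5².
Hence a = 16 is a counterexample.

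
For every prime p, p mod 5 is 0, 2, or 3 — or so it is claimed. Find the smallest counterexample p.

A counterexample is any prime p such that the claim fails; we check each in order.
For p = 2, 3, 5, 7 the conclusion holds.
p = 11: 11 mod 5 = 1 — not in {0, 2, 3}.
Hence p = 11 is a counterexample.

p = 11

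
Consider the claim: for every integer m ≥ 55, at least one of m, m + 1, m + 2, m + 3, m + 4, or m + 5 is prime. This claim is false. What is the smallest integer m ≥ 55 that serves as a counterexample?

m = 90

A counterexample is any integer m ≥ 55 such that m, m + 1, m + 2, m + 3, m + 4, m + 5 are all composite; we check each in order.
For m = 55, 56, 57, 58, …, 87, 88, 89 the conclusion holds.
m = 90: 90 = 2 × 45; 91 = 7 × 13; 92 = 2 × 46; 93 = 3 × 31; 94 = 2 × 47; 95 = 5 × 19 — all composite.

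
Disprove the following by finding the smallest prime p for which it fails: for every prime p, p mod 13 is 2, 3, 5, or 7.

p = 11

For p = 2, 3, 5, 7 the conclusion holds.
p = 11: 11 mod 13 = 11 — not in {2, 3, 5, 7}.
So p = 11 is the smallest counterexample.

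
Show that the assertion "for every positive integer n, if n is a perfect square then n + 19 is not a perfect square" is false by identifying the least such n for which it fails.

We need the least positive integer n for which n is a perfect square but n + 19 is a perfect square.
For n = 1, 4, 9, 16, 25, 36, 49, 64 the conclusion holds.
n = 81: 81 = 9² and 81 + 19 = 100 = 10².

n = 81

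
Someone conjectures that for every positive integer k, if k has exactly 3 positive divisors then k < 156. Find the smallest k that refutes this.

k = 169

A counterexample is any positive integer k such that k has exactly 3 positive divisors but the claim fails; we check each in order.
For k = 4, 9, 25, 49, 121 the conclusion holds.
k = 169: τ(169) = 3; 169 ≥ 156.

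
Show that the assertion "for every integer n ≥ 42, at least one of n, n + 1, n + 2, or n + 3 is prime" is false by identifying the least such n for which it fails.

A counterexample is any integer n ≥ 42 such that n, n + 1, n + 2, n + 3 are all composite; we check each in order.
For n = 42, 43, 44, 45, 46, 47 the conclusion holds.
n = 48: 48 = 2 × 24; 49 = 7 × 7; 50 = 2 × 25; 51 = 3 × 17 — all composite.
So n = 48 is the smallest counterexample.

n = 48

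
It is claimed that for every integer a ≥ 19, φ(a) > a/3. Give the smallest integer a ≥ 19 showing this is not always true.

a = 24

A counterexample is any integer a ≥ 19 such that the claim fails; we check each in order.
a = 19: φ(19) = 18 and 19/3 = 19/3, so φ(19) > 19/3.
a = 20: φ(20) = 8 and 20/3 = 20/3, so φ(20) > 20/3.
a = 21: φ(21) = 12 and 21/3 = 7, so φ(21) > 21/3.
a = 22: φ(22) = 10 and 22/3 = 22/3, so φ(22) > 22/3.
a = 23: φ(23) = 22 and 23/3 = 23/3, so φ(23) > 23/3.
a = 24: φ(24) = 8 and 24/3 = 8, so φ(24) ≤ 24/3.
So a = 24 is the smallest counterexample.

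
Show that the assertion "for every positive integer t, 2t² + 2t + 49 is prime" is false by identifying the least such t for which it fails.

A counterexample is any positive integer t such that 2t² + 2t + 49 is not prime; we check each in order.
For t = 1, 2, 3, 4, 5 the conclusion holds.
t = 6: 2t² + 2t + 49 = 133 = 7 × 19, composite.

t = 6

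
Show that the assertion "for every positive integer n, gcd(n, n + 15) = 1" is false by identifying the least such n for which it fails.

A counterexample is any positive integer n such that gcd(n, n + 15) > 1; we check each in order.
n = 1: gcd(1, 16) = 1.
n = 2: gcd(2, 17) = 1.
n = 3: gcd(3, 18) = 3.
Thus n = 3 disproves the claim, and no smaller n works.

n = 3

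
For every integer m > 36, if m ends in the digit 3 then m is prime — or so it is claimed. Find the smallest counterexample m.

Check each integer m > 36 in order until m ends in the digit 3 but m is not prime.
For m = 43, 53 the conclusion holds.
m = 63: 63 ends in 3; 63 = 3 × 21, composite.
Thus m = 63 disproves the claim, and no smaller m works.

m = 63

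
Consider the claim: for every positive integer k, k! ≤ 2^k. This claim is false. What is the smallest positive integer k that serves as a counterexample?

k = 4

A counterexample is any positive integer k such that k! > 2^k; we check each in order.
For k = 1, 2, 3 the conclusion holds.
k = 4: k! = 24 and 2^k = 16, so 24 > 16.
Thus k = 4 disproves the claim, and no smaller k works.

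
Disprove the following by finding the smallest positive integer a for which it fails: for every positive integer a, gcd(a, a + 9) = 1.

Check each positive integer a in order until gcd(a, a + 9) > 1.
For a = 1, 2 the conclusion holds.
a = 3: gcd(3, 12) = 3.

a = 3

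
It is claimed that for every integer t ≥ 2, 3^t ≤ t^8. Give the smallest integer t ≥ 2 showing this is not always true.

Check each integer t ≥ 2 in order until 3^t > t^8.
The first 21 eligible values, up to t = 22, all satisfy the conclusion.
t = 23: 3^t = 94143178827 and t^8 = 78310985281, so 94143178827 > 78310985281.

t = 23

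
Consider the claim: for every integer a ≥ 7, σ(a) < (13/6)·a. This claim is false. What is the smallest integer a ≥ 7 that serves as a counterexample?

We need the least integer a ≥ 7 for which the claim fails.
a = 7: σ(7) = 8; 8 < 91/6.
a = 8: σ(8) = 15; 15 < 52/3.
a = 9: σ(9) = 13; 13 < 39/2.
a = 10: σ(10) = 18; 18 < 65/3.
a = 11: σ(11) = 12; 12 < 143/6.
a = 12: σ(12) = 28; 28 ≥ 26.
So a = 12 is the smallest counterexample.

a = 12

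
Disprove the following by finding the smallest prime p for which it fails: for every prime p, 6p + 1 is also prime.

We need the least prime p for which 6p + 1 is not prime.
For p = 2, 3, 5, 7, 11, 13, 17 the conclusion holds.
p = 19: 6p + 1 = 115 = 5 × 23, not prime.
Hence p = 19 is a counterexample.

p = 19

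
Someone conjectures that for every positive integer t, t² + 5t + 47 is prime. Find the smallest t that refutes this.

The first 37 eligible values, up to t = 37, all satisfy the conclusion.
t = 38: t² + 5t + 47 = 1681 = 41 × 41, composite.
Hence t = 38 is a counterexample.

t = 38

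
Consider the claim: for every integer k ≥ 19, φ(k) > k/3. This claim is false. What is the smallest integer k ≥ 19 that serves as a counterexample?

We need the least integer k ≥ 19 for which the claim fails.
k = 19: φ(19) = 18 and 19/3 = 19/3, so φ(19) > 19/3.
k = 20: φ(20) = 8 and 20/3 = 20/3, so φ(20) > 20/3.
k = 21: φ(21) = 12 and 21/3 = 7, so φ(21) > 21/3.
k = 22: φ(22) = 10 and 22/3 = 22/3, so φ(22) > 22/3.
k = 23: φ(23) = 22 and 23/3 = 23/3, so φ(23) > 23/3.
k = 24: φ(24) = 8 and 24/3 = 8, so φ(24) ≤ 24/3.

k = 24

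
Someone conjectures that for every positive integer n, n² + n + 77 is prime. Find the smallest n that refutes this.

n = 6

Check each positive integer n in order until n² + n + 77 is not prime.
The first 5 eligible values, up to n = 5, all satisfy the conclusion.
n = 6: n² + n + 77 = 119 = 7 × 17, composite.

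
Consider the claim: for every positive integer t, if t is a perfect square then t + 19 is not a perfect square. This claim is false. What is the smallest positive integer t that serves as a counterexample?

Check each positive integer t in order until t is a perfect square but t + 19 is a perfect square.
The first 8 eligible values, up to t = 64, all satisfy the conclusion.
t = 81: 81 = 9² and 81 + 19 = 100 = 10².
So t = 81 is the smallest counterexample.

t = 81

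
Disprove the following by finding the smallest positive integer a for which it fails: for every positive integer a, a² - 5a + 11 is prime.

We need the least positive integer a for which a² - 5a + 11 is not prime.
For a = 1, 2, 3, 4, 5, 6 the conclusion holds.
a = 7: a² - 5a + 11 = 25 = 5 × 5, composite.

a = 7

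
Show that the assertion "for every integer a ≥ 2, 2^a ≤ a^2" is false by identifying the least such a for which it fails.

a = 5

For a = 2, 3, 4 the conclusion holds.
a = 5: 2^a = 32 and a^2 = 25, so 32 > 25.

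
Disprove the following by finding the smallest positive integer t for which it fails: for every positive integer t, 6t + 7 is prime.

Check each positive integer t in order until 6t + 7 is not prime.
t = 1: 6t + 7 = 13, prime.
t = 2: 6t + 7 = 19, prime.
t = 3: 6t + 7 = 25 = 5 × 5, composite.

t = 3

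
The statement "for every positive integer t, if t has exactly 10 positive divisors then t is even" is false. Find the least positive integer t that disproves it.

t = 405

A counterexample is any positive integer t such that t has exactly 10 positive divisors but t is odd; we check each in order.
For t = 48, 80, 112, 162, 176, 208, 272, 304, 368 the conclusion holds.
t = 405: divisors of 405: 10 divisors; 405 is odd.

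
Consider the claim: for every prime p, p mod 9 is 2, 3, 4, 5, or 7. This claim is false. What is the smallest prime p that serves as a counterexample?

p = 17

A counterexample is any prime p such that the claim fails; we check each in order.
p = 2: 2 mod 9 = 2.
p = 3: 3 mod 9 = 3.
p = 5: 5 mod 9 = 5.
p = 7: 7 mod 9 = 7.
p = 11: 11 mod 9 = 2.
p = 13: 13 mod 9 = 4.
p = 17: 17 mod 9 = 8 — not in {2, 3, 4, 5, 7}.
Thus p = 17 disproves the claim, and no smaller p works.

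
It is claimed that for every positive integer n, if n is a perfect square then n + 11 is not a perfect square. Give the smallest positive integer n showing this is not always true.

n = 25

The first 4 eligible values, up to n = 16, all satisfy the conclusion.
n = 25: 25 = 5² and 25 + 11 = 36 = 6².
So n = 25 is the smallest counterexample.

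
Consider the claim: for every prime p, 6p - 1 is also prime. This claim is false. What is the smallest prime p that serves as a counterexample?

We need the least prime p for which 6p - 1 is not prime.
The first 4 eligible values, up to p = 7, all satisfy the conclusion.
p = 11: 6p - 1 = 65 = 5 × 13, not prime.
Hence p = 11 is a counterexample.

p = 11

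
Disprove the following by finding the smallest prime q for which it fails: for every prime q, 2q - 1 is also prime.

Check each prime q in order until 2q - 1 is not prime.
For q = 2, 3 the conclusion holds.
q = 5: 2q - 1 = 9 = 3 × 3, not prime.

q = 5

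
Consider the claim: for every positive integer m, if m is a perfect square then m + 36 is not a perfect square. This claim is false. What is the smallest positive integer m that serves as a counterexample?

m = 64

Check each positive integer m in order until m is a perfect square but m + 36 is a perfect square.
For m = 1, 4, 9, 16, 25, 36, 49 the conclusion holds.
m = 64: 64 = 8² and 64 + 36 = 100 = 10².
Thus m = 64 disproves the claim, and no smaller m works.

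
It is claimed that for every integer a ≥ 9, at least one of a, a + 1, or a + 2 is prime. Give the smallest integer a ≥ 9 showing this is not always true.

a = 14

Check each integer a ≥ 9 in order until a, a + 1, a + 2 are all composite.
a = 9: 11 is prime.
a = 10: 11 is prime.
a = 11: 11 is prime.
a = 12: 13 is prime.
a = 13: 13 is prime.
a = 14: 14 = 2 × 7; 15 = 3 × 5; 16 = 2 × 8 — all composite.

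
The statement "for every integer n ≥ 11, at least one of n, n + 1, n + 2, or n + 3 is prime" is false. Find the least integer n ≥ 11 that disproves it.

n = 24

The first 13 eligible values, up to n = 23, all satisfy the conclusion.
n = 24: 24 = 2 × 12; 25 = 5 × 5; 26 = 2 × 13; 27 = 3 × 9 — all composite.
Hence n = 24 is a counterexample.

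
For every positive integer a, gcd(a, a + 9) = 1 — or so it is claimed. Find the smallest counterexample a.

a = 3

We need the least positive integer a for which gcd(a, a + 9) > 1.
For a = 1, 2 the conclusion holds.
a = 3: gcd(3, 12) = 3.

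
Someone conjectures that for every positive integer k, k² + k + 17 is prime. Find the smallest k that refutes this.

k = 16

We need the least positive integer k for which k² + k + 17 is not prime.
For k = 1, 2, 3, 4, …, 13, 14, 15 the conclusion holds.
k = 16: k² + k + 17 = 289 = 17 × 17, composite.
Thus k = 16 disproves the claim, and no smaller k works.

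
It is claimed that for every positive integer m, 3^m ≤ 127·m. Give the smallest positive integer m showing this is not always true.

The first 6 eligible values, up to m = 6, all satisfy the conclusion.
m = 7: 3^m = 2187 and 127·m = 889, so 2187 > 889.
Hence m = 7 is a counterexample.

m = 7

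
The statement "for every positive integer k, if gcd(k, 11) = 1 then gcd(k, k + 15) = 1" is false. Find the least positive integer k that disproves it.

We need the least positive integer k for which gcd(k, 11) = 1 but gcd(k, k + 15) > 1.
For k = 1, 2 the conclusion holds.
k = 3: gcd(3, 18) = 3.
Hence k = 3 is a counterexample.

k = 3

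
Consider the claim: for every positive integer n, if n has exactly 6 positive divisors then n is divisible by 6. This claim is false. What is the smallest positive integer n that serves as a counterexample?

Check each positive integer n in order until n has exactly 6 positive divisors but n is not divisible by 6.
For n = 12, 18 the conclusion holds.
n = 20: τ(20) = 6; 20 mod 6 = 2.
Hence n = 20 is a counterexample.

n = 20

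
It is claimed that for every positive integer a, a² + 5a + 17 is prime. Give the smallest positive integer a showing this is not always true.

a = 8

The first 7 eligible values, up to a = 7, all satisfy the conclusion.
a = 8: a² + 5a + 17 = 121 = 11 × 11, composite.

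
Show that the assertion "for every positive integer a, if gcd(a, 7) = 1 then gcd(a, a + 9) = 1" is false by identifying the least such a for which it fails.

a = 3

Check each positive integer a in order until gcd(a, 7) = 1 but gcd(a, a + 9) > 1.
For a = 1, 2 the conclusion holds.
a = 3: gcd(3, 12) = 3.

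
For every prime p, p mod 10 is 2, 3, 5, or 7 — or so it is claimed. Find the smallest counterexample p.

p = 11

Check each prime p in order until the claim fails.
p = 2: 2 mod 10 = 2.
p = 3: 3 mod 10 = 3.
p = 5: 5 mod 10 = 5.
p = 7: 7 mod 10 = 7.
p = 11: 11 mod 10 = 1 — not in {2, 3, 5, 7}.
Thus p = 11 disproves the claim, and no smaller p works.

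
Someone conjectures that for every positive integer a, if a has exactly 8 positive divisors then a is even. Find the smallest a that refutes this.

a = 105

Check each positive integer a in order until a has exactly 8 positive divisors but a is odd.
For a = 24, 30, 40, 42, …, 88, 102, 104 the conclusion holds.
a = 105: divisors of 105: 1, 3, 5, 7, 15, 21, 35, 105; 105 is odd.
Hence a = 105 is a counterexample.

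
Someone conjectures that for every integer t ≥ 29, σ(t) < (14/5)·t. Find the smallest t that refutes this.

t = 60

We need the least integer t ≥ 29 for which the claim fails.
For t = 29, 30, 31, 32, …, 57, 58, 59 the conclusion holds.
t = 60: σ(60) = 168; 168 ≥ 168.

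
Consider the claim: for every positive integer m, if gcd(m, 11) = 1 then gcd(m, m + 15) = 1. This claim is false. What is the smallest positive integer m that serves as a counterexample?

We need the least positive integer m for which gcd(m, 11) = 1 but gcd(m, m + 15) > 1.
m = 1: gcd(1, 16) = 1.
m = 2: gcd(2, 17) = 1.
m = 3: gcd(3, 18) = 3.
Thus m = 3 disproves the claim, and no smaller m works.

m = 3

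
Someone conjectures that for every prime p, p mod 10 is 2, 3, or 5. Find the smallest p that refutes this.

p = 7

Check each prime p in order until the claim fails.
p = 2: 2 mod 10 = 2.
p = 3: 3 mod 10 = 3.
p = 5: 5 mod 10 = 5.
p = 7: 7 mod 10 = 7 — not in {2, 3, 5}.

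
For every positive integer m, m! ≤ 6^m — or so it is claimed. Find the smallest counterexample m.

For m = 1, 2, 3, 4, …, 11, 12, 13 the conclusion holds.
m = 14: m! = 87178291200 and 6^m = 78364164096, so 87178291200 > 78364164096.
Hence m = 14 is a counterexample.

m = 14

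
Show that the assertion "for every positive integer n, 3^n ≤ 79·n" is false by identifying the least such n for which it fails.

We need the least positive integer n for which 3^n > 79·n.
For n = 1, 2, 3, 4, 5 the conclusion holds.
n = 6: 3^n = 729 and 79·n = 474, so 729 > 474.

n = 6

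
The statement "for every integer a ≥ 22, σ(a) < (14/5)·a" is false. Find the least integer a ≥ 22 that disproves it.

Check each integer a ≥ 22 in order until the claim fails.
For a = 22, 23, 24, 25, …, 57, 58, 59 the conclusion holds.
a = 60: σ(60) = 168; 168 ≥ 168.

a = 60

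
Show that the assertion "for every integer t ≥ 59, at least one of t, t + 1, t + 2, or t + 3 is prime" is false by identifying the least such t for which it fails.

t = 62

A counterexample is any integer t ≥ 59 such that t, t + 1, t + 2, t + 3 are all composite; we check each in order.
For t = 59, 60, 61 the conclusion holds.
t = 62: 62 = 2 × 31; 63 = 3 × 21; 64 = 2 × 32; 65 = 5 × 13 — all composite.
So t = 62 is the smallest counterexample.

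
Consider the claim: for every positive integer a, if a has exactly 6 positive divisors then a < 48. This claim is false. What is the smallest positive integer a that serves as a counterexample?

A counterexample is any positive integer a such that a has exactly 6 positive divisors but the claim fails; we check each in order.
a = 12: τ(12) = 6; 12 < 48.
a = 18: τ(18) = 6; 18 < 48.
a = 20: τ(20) = 6; 20 < 48.
a = 28: τ(28) = 6; 28 < 48.
a = 32: τ(32) = 6; 32 < 48.
a = 44: τ(44) = 6; 44 < 48.
a = 45: τ(45) = 6; 45 < 48.
a = 50: τ(50) = 6; 50 ≥ 48.

a = 50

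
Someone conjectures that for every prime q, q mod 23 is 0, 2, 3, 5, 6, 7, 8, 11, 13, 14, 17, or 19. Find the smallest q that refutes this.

q = 41

Check each prime q in order until the claim fails.
For q = 2, 3, 5, 7, …, 29, 31, 37 the conclusion holds.
q = 41: 41 mod 23 = 18 — not in {0, 2, 3, 5, 6, 7, 8, 11, 13, 14, 17, 19}.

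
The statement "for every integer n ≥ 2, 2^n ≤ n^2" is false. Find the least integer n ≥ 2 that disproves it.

n = 2: 2^n = 4 and n^2 = 4, so 4 ≤ 4.
n = 3: 2^n = 8 and n^2 = 9, so 8 ≤ 9.
n = 4: 2^n = 16 and n^2 = 16, so 16 ≤ 16.
n = 5: 2^n = 32 and n^2 = 25, so 32 > 25.
So n = 5 is the smallest counterexample.

n = 5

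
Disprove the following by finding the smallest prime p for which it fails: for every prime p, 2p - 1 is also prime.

p = 5

For p = 2, 3 the conclusion holds.
p = 5: 2p - 1 = 9 = 3 × 3, not prime.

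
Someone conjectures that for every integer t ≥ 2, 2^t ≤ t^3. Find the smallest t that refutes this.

t = 10

Check each integer t ≥ 2 in order until 2^t > t^3.
The first 8 eligible values, up to t = 9, all satisfy the conclusion.
t = 10: 2^t = 1024 and t^3 = 1000, so 1024 > 1000.
Hence t = 10 is a counterexample.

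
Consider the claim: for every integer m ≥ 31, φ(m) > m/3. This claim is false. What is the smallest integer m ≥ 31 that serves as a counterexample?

m = 36

We need the least integer m ≥ 31 for which the claim fails.
For m = 31, 32, 33, 34, 35 the conclusion holds.
m = 36: φ(36) = 12 and 36/3 = 12, so φ(36) ≤ 36/3.
So m = 36 is the smallest counterexample.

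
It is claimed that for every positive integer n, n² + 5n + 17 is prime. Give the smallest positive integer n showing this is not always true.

n = 8

For n = 1, 2, 3, 4, 5, 6, 7 the conclusion holds.
n = 8: n² + 5n + 17 = 121 = 11 × 11, composite.
Thus n = 8 disproves the claim, and no smaller n works.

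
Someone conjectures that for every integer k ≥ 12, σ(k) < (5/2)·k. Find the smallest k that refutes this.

A counterexample is any integer k ≥ 12 such that the claim fails; we check each in order.
For k = 12, 13, 14, 15, …, 21, 22, 23 the conclusion holds.
k = 24: σ(24) = 60; 60 ≥ 60.
Hence k = 24 is a counterexample.

k = 24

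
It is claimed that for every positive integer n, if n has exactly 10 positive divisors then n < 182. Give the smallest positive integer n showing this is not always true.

n = 208

We need the least positive integer n for which n has exactly 10 positive divisors but the claim fails.
n = 48: τ(48) = 10; 48 < 182.
n = 80: τ(80) = 10; 80 < 182.
n = 112: τ(112) = 10; 112 < 182.
n = 162: τ(162) = 10; 162 < 182.
n = 176: τ(176) = 10; 176 < 182.
n = 208: τ(208) = 10; 208 ≥ 182.
Hence n = 208 is a counterexample.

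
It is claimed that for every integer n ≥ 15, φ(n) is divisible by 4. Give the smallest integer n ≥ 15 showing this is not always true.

n = 18

For n = 15, 16, 17 the conclusion holds.
n = 18: φ(18) = 6; 6 mod 4 = 2.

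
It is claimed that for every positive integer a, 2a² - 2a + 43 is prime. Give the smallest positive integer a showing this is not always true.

A counterexample is any positive integer a such that 2a² - 2a + 43 is not prime; we check each in order.
a = 1: 2a² - 2a + 43 = 43, prime.
a = 2: 2a² - 2a + 43 = 47, prime.
a = 3: 2a² - 2a + 43 = 55 = 5 × 11, composite.
Thus a = 3 disproves the claim, and no smaller a works.

a = 3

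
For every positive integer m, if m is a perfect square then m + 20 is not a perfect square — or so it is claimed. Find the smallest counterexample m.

A counterexample is any positive integer m such that m is a perfect square but m + 20 is a perfect square; we check each in order.
For m = 1, 4, 9 the conclusion holds.
m = 16: 16 = 4² and 16 + 20 = 36 = 6².
Thus m = 16 disproves the claim, and no smaller m works.

m = 16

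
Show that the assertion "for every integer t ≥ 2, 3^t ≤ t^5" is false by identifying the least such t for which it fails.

Check each integer t ≥ 2 in order until 3^t > t^5.
The first 9 eligible values, up to t = 10, all satisfy the conclusion.
t = 11: 3^t = 177147 and t^5 = 161051, so 177147 > 161051.
Thus t = 11 disproves the claim, and no smaller t works.

t = 11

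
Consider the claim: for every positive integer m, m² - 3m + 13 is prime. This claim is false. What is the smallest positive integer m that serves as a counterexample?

For m = 1, 2, 3, 4, …, 9, 10, 11 the conclusion holds.
m = 12: m² - 3m + 13 = 121 = 11 × 11, composite.

m = 12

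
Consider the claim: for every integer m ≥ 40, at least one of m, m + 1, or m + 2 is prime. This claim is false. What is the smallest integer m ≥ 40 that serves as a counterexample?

m = 44

A counterexample is any integer m ≥ 40 such that m, m + 1, m + 2 are all composite; we check each in order.
For m = 40, 41, 42, 43 the conclusion holds.
m = 44: 44 = 2 × 22; 45 = 3 × 15; 46 = 2 × 23 — all composite.
Thus m = 44 disproves the claim, and no smaller m works.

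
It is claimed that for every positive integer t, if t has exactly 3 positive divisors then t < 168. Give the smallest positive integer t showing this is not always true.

t = 169

t = 4: τ(4) = 3; 4 < 168.
t = 9: τ(9) = 3; 9 < 168.
t = 25: τ(25) = 3; 25 < 168.
t = 49: τ(49) = 3; 49 < 168.
t = 121: τ(121) = 3; 121 < 168.
t = 169: τ(169) = 3; 169 ≥ 168.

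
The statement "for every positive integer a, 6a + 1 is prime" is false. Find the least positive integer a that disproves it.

a = 4

Check each positive integer a in order until 6a + 1 is not prime.
a = 1: 6a + 1 = 7, prime.
a = 2: 6a + 1 = 13, prime.
a = 3: 6a + 1 = 19, prime.
a = 4: 6a + 1 = 25 = 5 × 5, composite.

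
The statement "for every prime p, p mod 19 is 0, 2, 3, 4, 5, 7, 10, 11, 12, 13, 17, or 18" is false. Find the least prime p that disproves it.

p = 47

Check each prime p in order until the claim fails.
The first 14 eligible values, up to p = 43, all satisfy the conclusion.
p = 47: 47 mod 19 = 9 — not in {0, 2, 3, 4, 5, 7, 10, 11, 12, 13, 17, 18}.
So p = 47 is the smallest counterexample.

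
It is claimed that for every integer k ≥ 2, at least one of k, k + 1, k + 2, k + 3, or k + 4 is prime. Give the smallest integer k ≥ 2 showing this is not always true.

k = 24

We need the least integer k ≥ 2 for which k, k + 1, k + 2, k + 3, k + 4 are all composite.
For k = 2, 3, 4, 5, …, 21, 22, 23 the conclusion holds.
k = 24: 24 = 2 × 12; 25 = 5 × 5; 26 = 2 × 13; 27 = 3 × 9; 28 = 2 × 14 — all composite.
Thus k = 24 disproves the claim, and no smaller k works.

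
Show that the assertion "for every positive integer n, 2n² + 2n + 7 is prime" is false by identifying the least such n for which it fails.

n = 6

We need the least positive integer n for which 2n² + 2n + 7 is not prime.
For n = 1, 2, 3, 4, 5 the conclusion holds.
n = 6: 2n² + 2n + 7 = 91 = 7 × 13, composite.
Thus n = 6 disproves the claim, and no smaller n works.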